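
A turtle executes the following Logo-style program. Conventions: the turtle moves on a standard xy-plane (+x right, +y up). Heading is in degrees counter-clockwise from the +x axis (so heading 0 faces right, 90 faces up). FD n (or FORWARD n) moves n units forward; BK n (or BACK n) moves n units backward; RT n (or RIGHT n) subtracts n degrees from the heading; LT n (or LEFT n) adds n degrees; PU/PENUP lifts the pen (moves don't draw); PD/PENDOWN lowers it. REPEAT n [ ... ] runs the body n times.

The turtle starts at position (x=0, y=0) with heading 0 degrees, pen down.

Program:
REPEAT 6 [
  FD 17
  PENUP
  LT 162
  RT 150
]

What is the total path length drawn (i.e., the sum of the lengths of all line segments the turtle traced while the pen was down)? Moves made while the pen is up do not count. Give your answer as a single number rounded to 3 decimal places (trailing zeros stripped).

Answer: 17

Derivation:
Executing turtle program step by step:
Start: pos=(0,0), heading=0, pen down
REPEAT 6 [
  -- iteration 1/6 --
  FD 17: (0,0) -> (17,0) [heading=0, draw]
  PU: pen up
  LT 162: heading 0 -> 162
  RT 150: heading 162 -> 12
  -- iteration 2/6 --
  FD 17: (17,0) -> (33.629,3.534) [heading=12, move]
  PU: pen up
  LT 162: heading 12 -> 174
  RT 150: heading 174 -> 24
  -- iteration 3/6 --
  FD 17: (33.629,3.534) -> (49.159,10.449) [heading=24, move]
  PU: pen up
  LT 162: heading 24 -> 186
  RT 150: heading 186 -> 36
  -- iteration 4/6 --
  FD 17: (49.159,10.449) -> (62.912,20.441) [heading=36, move]
  PU: pen up
  LT 162: heading 36 -> 198
  RT 150: heading 198 -> 48
  -- iteration 5/6 --
  FD 17: (62.912,20.441) -> (74.287,33.075) [heading=48, move]
  PU: pen up
  LT 162: heading 48 -> 210
  RT 150: heading 210 -> 60
  -- iteration 6/6 --
  FD 17: (74.287,33.075) -> (82.787,47.797) [heading=60, move]
  PU: pen up
  LT 162: heading 60 -> 222
  RT 150: heading 222 -> 72
]
Final: pos=(82.787,47.797), heading=72, 1 segment(s) drawn

Segment lengths:
  seg 1: (0,0) -> (17,0), length = 17
Total = 17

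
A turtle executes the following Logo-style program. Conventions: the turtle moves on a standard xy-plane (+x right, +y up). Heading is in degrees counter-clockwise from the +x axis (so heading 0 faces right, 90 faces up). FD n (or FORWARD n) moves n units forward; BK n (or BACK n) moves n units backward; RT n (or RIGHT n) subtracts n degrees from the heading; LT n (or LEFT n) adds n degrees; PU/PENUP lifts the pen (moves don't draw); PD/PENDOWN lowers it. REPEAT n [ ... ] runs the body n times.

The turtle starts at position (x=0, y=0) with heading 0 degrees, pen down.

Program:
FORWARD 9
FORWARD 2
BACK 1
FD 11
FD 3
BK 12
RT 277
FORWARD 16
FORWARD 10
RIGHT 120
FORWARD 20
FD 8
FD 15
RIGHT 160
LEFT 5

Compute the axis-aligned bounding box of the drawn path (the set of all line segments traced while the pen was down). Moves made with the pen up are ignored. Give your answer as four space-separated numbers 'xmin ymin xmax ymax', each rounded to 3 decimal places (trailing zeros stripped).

Executing turtle program step by step:
Start: pos=(0,0), heading=0, pen down
FD 9: (0,0) -> (9,0) [heading=0, draw]
FD 2: (9,0) -> (11,0) [heading=0, draw]
BK 1: (11,0) -> (10,0) [heading=0, draw]
FD 11: (10,0) -> (21,0) [heading=0, draw]
FD 3: (21,0) -> (24,0) [heading=0, draw]
BK 12: (24,0) -> (12,0) [heading=0, draw]
RT 277: heading 0 -> 83
FD 16: (12,0) -> (13.95,15.881) [heading=83, draw]
FD 10: (13.95,15.881) -> (15.169,25.806) [heading=83, draw]
RT 120: heading 83 -> 323
FD 20: (15.169,25.806) -> (31.141,13.77) [heading=323, draw]
FD 8: (31.141,13.77) -> (37.53,8.955) [heading=323, draw]
FD 15: (37.53,8.955) -> (49.51,-0.072) [heading=323, draw]
RT 160: heading 323 -> 163
LT 5: heading 163 -> 168
Final: pos=(49.51,-0.072), heading=168, 11 segment(s) drawn

Segment endpoints: x in {0, 9, 10, 11, 12, 13.95, 15.169, 21, 24, 31.141, 37.53, 49.51}, y in {-0.072, 0, 8.955, 13.77, 15.881, 25.806}
xmin=0, ymin=-0.072, xmax=49.51, ymax=25.806

Answer: 0 -0.072 49.51 25.806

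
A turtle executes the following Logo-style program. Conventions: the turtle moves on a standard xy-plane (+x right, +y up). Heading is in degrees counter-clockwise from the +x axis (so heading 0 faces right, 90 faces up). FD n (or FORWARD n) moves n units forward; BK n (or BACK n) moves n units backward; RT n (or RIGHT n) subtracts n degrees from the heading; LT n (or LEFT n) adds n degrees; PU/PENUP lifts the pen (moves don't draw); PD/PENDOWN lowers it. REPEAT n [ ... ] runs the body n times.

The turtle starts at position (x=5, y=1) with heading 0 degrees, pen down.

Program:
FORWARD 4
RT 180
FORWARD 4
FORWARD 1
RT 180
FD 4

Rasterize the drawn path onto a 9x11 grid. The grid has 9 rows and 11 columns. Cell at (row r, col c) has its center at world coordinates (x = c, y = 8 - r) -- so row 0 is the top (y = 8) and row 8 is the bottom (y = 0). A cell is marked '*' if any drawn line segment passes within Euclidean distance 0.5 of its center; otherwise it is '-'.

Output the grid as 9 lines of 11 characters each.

Answer: -----------
-----------
-----------
-----------
-----------
-----------
-----------
----******-
-----------

Derivation:
Segment 0: (5,1) -> (9,1)
Segment 1: (9,1) -> (5,1)
Segment 2: (5,1) -> (4,1)
Segment 3: (4,1) -> (8,1)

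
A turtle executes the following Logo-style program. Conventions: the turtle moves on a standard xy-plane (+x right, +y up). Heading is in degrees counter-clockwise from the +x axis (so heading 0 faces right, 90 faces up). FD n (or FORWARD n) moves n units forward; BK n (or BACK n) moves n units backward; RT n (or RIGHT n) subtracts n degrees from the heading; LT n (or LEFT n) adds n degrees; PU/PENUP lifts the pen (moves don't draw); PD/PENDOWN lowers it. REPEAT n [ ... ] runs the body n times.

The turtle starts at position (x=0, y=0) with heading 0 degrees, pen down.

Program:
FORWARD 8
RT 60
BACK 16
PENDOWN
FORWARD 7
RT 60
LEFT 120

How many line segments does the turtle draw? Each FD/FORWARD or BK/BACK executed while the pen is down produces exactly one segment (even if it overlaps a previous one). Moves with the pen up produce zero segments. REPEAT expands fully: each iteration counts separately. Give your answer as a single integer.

Executing turtle program step by step:
Start: pos=(0,0), heading=0, pen down
FD 8: (0,0) -> (8,0) [heading=0, draw]
RT 60: heading 0 -> 300
BK 16: (8,0) -> (0,13.856) [heading=300, draw]
PD: pen down
FD 7: (0,13.856) -> (3.5,7.794) [heading=300, draw]
RT 60: heading 300 -> 240
LT 120: heading 240 -> 0
Final: pos=(3.5,7.794), heading=0, 3 segment(s) drawn
Segments drawn: 3

Answer: 3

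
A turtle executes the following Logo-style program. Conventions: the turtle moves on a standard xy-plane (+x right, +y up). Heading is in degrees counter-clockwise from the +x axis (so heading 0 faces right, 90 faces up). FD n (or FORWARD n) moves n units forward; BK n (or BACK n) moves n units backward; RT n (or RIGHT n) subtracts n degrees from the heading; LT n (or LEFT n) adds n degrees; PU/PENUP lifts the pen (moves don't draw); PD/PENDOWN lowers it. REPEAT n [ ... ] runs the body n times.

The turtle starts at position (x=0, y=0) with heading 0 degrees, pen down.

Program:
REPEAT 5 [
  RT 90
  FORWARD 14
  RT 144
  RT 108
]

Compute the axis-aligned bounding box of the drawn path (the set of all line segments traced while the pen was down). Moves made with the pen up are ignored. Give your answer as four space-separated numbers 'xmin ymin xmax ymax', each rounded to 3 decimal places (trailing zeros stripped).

Executing turtle program step by step:
Start: pos=(0,0), heading=0, pen down
REPEAT 5 [
  -- iteration 1/5 --
  RT 90: heading 0 -> 270
  FD 14: (0,0) -> (0,-14) [heading=270, draw]
  RT 144: heading 270 -> 126
  RT 108: heading 126 -> 18
  -- iteration 2/5 --
  RT 90: heading 18 -> 288
  FD 14: (0,-14) -> (4.326,-27.315) [heading=288, draw]
  RT 144: heading 288 -> 144
  RT 108: heading 144 -> 36
  -- iteration 3/5 --
  RT 90: heading 36 -> 306
  FD 14: (4.326,-27.315) -> (12.555,-38.641) [heading=306, draw]
  RT 144: heading 306 -> 162
  RT 108: heading 162 -> 54
  -- iteration 4/5 --
  RT 90: heading 54 -> 324
  FD 14: (12.555,-38.641) -> (23.881,-46.87) [heading=324, draw]
  RT 144: heading 324 -> 180
  RT 108: heading 180 -> 72
  -- iteration 5/5 --
  RT 90: heading 72 -> 342
  FD 14: (23.881,-46.87) -> (37.196,-51.196) [heading=342, draw]
  RT 144: heading 342 -> 198
  RT 108: heading 198 -> 90
]
Final: pos=(37.196,-51.196), heading=90, 5 segment(s) drawn

Segment endpoints: x in {0, 0, 4.326, 12.555, 23.881, 37.196}, y in {-51.196, -46.87, -38.641, -27.315, -14, 0}
xmin=0, ymin=-51.196, xmax=37.196, ymax=0

Answer: 0 -51.196 37.196 0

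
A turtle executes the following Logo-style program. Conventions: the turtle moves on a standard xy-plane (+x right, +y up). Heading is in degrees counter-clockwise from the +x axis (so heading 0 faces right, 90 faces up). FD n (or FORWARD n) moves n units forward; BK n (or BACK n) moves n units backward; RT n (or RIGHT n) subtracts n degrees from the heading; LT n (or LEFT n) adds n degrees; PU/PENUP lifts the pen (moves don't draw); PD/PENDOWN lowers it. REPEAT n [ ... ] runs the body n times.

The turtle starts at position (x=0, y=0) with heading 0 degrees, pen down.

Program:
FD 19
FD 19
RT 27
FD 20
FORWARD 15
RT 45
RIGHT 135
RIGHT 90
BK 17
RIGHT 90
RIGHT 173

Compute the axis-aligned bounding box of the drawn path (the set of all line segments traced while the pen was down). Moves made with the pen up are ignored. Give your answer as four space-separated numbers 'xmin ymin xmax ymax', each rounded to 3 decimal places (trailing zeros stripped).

Answer: 0 -31.037 69.185 0

Derivation:
Executing turtle program step by step:
Start: pos=(0,0), heading=0, pen down
FD 19: (0,0) -> (19,0) [heading=0, draw]
FD 19: (19,0) -> (38,0) [heading=0, draw]
RT 27: heading 0 -> 333
FD 20: (38,0) -> (55.82,-9.08) [heading=333, draw]
FD 15: (55.82,-9.08) -> (69.185,-15.89) [heading=333, draw]
RT 45: heading 333 -> 288
RT 135: heading 288 -> 153
RT 90: heading 153 -> 63
BK 17: (69.185,-15.89) -> (61.467,-31.037) [heading=63, draw]
RT 90: heading 63 -> 333
RT 173: heading 333 -> 160
Final: pos=(61.467,-31.037), heading=160, 5 segment(s) drawn

Segment endpoints: x in {0, 19, 38, 55.82, 61.467, 69.185}, y in {-31.037, -15.89, -9.08, 0}
xmin=0, ymin=-31.037, xmax=69.185, ymax=0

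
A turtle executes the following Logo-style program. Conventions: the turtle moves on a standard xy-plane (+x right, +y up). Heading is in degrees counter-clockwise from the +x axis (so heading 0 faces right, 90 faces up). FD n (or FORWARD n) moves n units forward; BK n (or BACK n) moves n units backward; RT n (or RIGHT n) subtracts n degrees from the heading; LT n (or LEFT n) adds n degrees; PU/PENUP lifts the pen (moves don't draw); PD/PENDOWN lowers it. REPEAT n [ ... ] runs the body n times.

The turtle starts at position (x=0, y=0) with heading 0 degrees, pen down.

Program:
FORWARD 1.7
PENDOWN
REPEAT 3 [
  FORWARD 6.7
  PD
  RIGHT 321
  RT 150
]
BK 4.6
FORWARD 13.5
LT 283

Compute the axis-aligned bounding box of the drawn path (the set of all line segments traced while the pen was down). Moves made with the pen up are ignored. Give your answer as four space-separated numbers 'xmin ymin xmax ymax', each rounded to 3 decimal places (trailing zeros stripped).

Answer: -3.079 -6.255 8.95 2.269

Derivation:
Executing turtle program step by step:
Start: pos=(0,0), heading=0, pen down
FD 1.7: (0,0) -> (1.7,0) [heading=0, draw]
PD: pen down
REPEAT 3 [
  -- iteration 1/3 --
  FD 6.7: (1.7,0) -> (8.4,0) [heading=0, draw]
  PD: pen down
  RT 321: heading 0 -> 39
  RT 150: heading 39 -> 249
  -- iteration 2/3 --
  FD 6.7: (8.4,0) -> (5.999,-6.255) [heading=249, draw]
  PD: pen down
  RT 321: heading 249 -> 288
  RT 150: heading 288 -> 138
  -- iteration 3/3 --
  FD 6.7: (5.999,-6.255) -> (1.02,-1.772) [heading=138, draw]
  PD: pen down
  RT 321: heading 138 -> 177
  RT 150: heading 177 -> 27
]
BK 4.6: (1.02,-1.772) -> (-3.079,-3.86) [heading=27, draw]
FD 13.5: (-3.079,-3.86) -> (8.95,2.269) [heading=27, draw]
LT 283: heading 27 -> 310
Final: pos=(8.95,2.269), heading=310, 6 segment(s) drawn

Segment endpoints: x in {-3.079, 0, 1.02, 1.7, 5.999, 8.4, 8.95}, y in {-6.255, -3.86, -1.772, 0, 2.269}
xmin=-3.079, ymin=-6.255, xmax=8.95, ymax=2.269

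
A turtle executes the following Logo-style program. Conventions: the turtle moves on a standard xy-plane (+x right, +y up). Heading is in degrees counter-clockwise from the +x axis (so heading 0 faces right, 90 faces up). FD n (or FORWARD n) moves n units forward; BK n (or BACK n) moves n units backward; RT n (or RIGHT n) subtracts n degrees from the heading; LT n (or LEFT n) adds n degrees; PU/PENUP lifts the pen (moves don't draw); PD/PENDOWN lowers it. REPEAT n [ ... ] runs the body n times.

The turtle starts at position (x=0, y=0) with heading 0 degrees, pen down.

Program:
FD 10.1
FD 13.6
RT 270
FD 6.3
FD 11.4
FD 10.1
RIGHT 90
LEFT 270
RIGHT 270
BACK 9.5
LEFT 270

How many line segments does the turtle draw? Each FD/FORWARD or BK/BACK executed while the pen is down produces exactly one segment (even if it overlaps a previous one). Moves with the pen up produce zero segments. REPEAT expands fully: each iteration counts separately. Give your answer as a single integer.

Answer: 6

Derivation:
Executing turtle program step by step:
Start: pos=(0,0), heading=0, pen down
FD 10.1: (0,0) -> (10.1,0) [heading=0, draw]
FD 13.6: (10.1,0) -> (23.7,0) [heading=0, draw]
RT 270: heading 0 -> 90
FD 6.3: (23.7,0) -> (23.7,6.3) [heading=90, draw]
FD 11.4: (23.7,6.3) -> (23.7,17.7) [heading=90, draw]
FD 10.1: (23.7,17.7) -> (23.7,27.8) [heading=90, draw]
RT 90: heading 90 -> 0
LT 270: heading 0 -> 270
RT 270: heading 270 -> 0
BK 9.5: (23.7,27.8) -> (14.2,27.8) [heading=0, draw]
LT 270: heading 0 -> 270
Final: pos=(14.2,27.8), heading=270, 6 segment(s) drawn
Segments drawn: 6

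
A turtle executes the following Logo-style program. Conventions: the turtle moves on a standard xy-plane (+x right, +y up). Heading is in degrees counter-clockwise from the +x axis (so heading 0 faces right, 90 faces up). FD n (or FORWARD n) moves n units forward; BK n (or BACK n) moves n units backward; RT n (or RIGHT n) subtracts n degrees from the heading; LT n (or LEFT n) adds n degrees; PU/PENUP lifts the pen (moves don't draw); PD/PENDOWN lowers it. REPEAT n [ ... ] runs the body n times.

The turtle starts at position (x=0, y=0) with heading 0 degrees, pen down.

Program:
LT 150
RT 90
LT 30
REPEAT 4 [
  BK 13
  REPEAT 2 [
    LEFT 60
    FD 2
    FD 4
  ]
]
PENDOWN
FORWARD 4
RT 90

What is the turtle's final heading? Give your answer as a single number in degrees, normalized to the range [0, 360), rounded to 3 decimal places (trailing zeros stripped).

Answer: 120

Derivation:
Executing turtle program step by step:
Start: pos=(0,0), heading=0, pen down
LT 150: heading 0 -> 150
RT 90: heading 150 -> 60
LT 30: heading 60 -> 90
REPEAT 4 [
  -- iteration 1/4 --
  BK 13: (0,0) -> (0,-13) [heading=90, draw]
  REPEAT 2 [
    -- iteration 1/2 --
    LT 60: heading 90 -> 150
    FD 2: (0,-13) -> (-1.732,-12) [heading=150, draw]
    FD 4: (-1.732,-12) -> (-5.196,-10) [heading=150, draw]
    -- iteration 2/2 --
    LT 60: heading 150 -> 210
    FD 2: (-5.196,-10) -> (-6.928,-11) [heading=210, draw]
    FD 4: (-6.928,-11) -> (-10.392,-13) [heading=210, draw]
  ]
  -- iteration 2/4 --
  BK 13: (-10.392,-13) -> (0.866,-6.5) [heading=210, draw]
  REPEAT 2 [
    -- iteration 1/2 --
    LT 60: heading 210 -> 270
    FD 2: (0.866,-6.5) -> (0.866,-8.5) [heading=270, draw]
    FD 4: (0.866,-8.5) -> (0.866,-12.5) [heading=270, draw]
    -- iteration 2/2 --
    LT 60: heading 270 -> 330
    FD 2: (0.866,-12.5) -> (2.598,-13.5) [heading=330, draw]
    FD 4: (2.598,-13.5) -> (6.062,-15.5) [heading=330, draw]
  ]
  -- iteration 3/4 --
  BK 13: (6.062,-15.5) -> (-5.196,-9) [heading=330, draw]
  REPEAT 2 [
    -- iteration 1/2 --
    LT 60: heading 330 -> 30
    FD 2: (-5.196,-9) -> (-3.464,-8) [heading=30, draw]
    FD 4: (-3.464,-8) -> (0,-6) [heading=30, draw]
    -- iteration 2/2 --
    LT 60: heading 30 -> 90
    FD 2: (0,-6) -> (0,-4) [heading=90, draw]
    FD 4: (0,-4) -> (0,0) [heading=90, draw]
  ]
  -- iteration 4/4 --
  BK 13: (0,0) -> (0,-13) [heading=90, draw]
  REPEAT 2 [
    -- iteration 1/2 --
    LT 60: heading 90 -> 150
    FD 2: (0,-13) -> (-1.732,-12) [heading=150, draw]
    FD 4: (-1.732,-12) -> (-5.196,-10) [heading=150, draw]
    -- iteration 2/2 --
    LT 60: heading 150 -> 210
    FD 2: (-5.196,-10) -> (-6.928,-11) [heading=210, draw]
    FD 4: (-6.928,-11) -> (-10.392,-13) [heading=210, draw]
  ]
]
PD: pen down
FD 4: (-10.392,-13) -> (-13.856,-15) [heading=210, draw]
RT 90: heading 210 -> 120
Final: pos=(-13.856,-15), heading=120, 21 segment(s) drawn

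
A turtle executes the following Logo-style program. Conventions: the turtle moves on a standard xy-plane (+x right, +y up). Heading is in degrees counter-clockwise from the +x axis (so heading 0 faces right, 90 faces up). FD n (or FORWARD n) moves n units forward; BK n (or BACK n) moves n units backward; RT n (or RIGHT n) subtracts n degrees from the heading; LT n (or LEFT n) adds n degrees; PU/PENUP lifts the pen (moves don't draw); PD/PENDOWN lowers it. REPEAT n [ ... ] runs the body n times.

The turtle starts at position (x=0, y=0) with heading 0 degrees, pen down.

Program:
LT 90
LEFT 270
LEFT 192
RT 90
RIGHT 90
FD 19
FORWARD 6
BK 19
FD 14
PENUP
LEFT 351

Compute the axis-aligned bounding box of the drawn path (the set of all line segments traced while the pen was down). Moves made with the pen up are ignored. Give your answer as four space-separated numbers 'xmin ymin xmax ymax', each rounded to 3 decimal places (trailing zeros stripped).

Executing turtle program step by step:
Start: pos=(0,0), heading=0, pen down
LT 90: heading 0 -> 90
LT 270: heading 90 -> 0
LT 192: heading 0 -> 192
RT 90: heading 192 -> 102
RT 90: heading 102 -> 12
FD 19: (0,0) -> (18.585,3.95) [heading=12, draw]
FD 6: (18.585,3.95) -> (24.454,5.198) [heading=12, draw]
BK 19: (24.454,5.198) -> (5.869,1.247) [heading=12, draw]
FD 14: (5.869,1.247) -> (19.563,4.158) [heading=12, draw]
PU: pen up
LT 351: heading 12 -> 3
Final: pos=(19.563,4.158), heading=3, 4 segment(s) drawn

Segment endpoints: x in {0, 5.869, 18.585, 19.563, 24.454}, y in {0, 1.247, 3.95, 4.158, 5.198}
xmin=0, ymin=0, xmax=24.454, ymax=5.198

Answer: 0 0 24.454 5.198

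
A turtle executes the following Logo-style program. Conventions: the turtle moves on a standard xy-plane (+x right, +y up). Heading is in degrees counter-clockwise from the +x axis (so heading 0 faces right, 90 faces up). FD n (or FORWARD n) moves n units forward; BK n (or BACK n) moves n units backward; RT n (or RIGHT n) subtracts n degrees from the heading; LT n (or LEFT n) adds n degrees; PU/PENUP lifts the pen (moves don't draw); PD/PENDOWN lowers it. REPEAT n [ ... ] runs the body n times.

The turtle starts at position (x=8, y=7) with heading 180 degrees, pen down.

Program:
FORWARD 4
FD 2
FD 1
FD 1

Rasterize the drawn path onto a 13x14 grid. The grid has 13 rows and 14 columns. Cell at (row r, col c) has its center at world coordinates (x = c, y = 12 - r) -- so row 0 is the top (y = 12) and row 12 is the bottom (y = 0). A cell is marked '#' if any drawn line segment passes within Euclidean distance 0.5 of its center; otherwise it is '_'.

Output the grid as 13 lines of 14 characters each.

Segment 0: (8,7) -> (4,7)
Segment 1: (4,7) -> (2,7)
Segment 2: (2,7) -> (1,7)
Segment 3: (1,7) -> (0,7)

Answer: ______________
______________
______________
______________
______________
#########_____
______________
______________
______________
______________
______________
______________
______________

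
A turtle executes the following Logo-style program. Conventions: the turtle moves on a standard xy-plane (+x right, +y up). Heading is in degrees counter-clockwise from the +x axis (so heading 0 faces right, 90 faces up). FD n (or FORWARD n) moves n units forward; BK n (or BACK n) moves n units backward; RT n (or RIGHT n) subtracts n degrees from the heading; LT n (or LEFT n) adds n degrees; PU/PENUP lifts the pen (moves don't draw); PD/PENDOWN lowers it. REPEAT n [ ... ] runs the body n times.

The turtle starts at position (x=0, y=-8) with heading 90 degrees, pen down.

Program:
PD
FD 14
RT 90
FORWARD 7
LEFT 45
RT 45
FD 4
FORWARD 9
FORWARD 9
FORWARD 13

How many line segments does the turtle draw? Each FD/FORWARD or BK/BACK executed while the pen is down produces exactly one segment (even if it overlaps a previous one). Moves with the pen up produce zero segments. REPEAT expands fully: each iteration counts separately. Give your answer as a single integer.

Executing turtle program step by step:
Start: pos=(0,-8), heading=90, pen down
PD: pen down
FD 14: (0,-8) -> (0,6) [heading=90, draw]
RT 90: heading 90 -> 0
FD 7: (0,6) -> (7,6) [heading=0, draw]
LT 45: heading 0 -> 45
RT 45: heading 45 -> 0
FD 4: (7,6) -> (11,6) [heading=0, draw]
FD 9: (11,6) -> (20,6) [heading=0, draw]
FD 9: (20,6) -> (29,6) [heading=0, draw]
FD 13: (29,6) -> (42,6) [heading=0, draw]
Final: pos=(42,6), heading=0, 6 segment(s) drawn
Segments drawn: 6

Answer: 6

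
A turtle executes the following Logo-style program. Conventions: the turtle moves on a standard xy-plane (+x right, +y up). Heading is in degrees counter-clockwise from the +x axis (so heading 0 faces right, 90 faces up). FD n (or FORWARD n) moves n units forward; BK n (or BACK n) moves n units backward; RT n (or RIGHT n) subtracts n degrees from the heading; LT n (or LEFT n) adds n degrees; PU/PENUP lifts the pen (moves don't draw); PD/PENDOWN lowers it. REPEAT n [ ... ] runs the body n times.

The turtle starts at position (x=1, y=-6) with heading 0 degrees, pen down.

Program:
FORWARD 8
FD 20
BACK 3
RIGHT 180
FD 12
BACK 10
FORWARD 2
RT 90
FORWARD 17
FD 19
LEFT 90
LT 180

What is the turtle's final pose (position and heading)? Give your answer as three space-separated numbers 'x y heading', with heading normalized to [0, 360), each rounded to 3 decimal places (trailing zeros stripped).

Answer: 22 30 0

Derivation:
Executing turtle program step by step:
Start: pos=(1,-6), heading=0, pen down
FD 8: (1,-6) -> (9,-6) [heading=0, draw]
FD 20: (9,-6) -> (29,-6) [heading=0, draw]
BK 3: (29,-6) -> (26,-6) [heading=0, draw]
RT 180: heading 0 -> 180
FD 12: (26,-6) -> (14,-6) [heading=180, draw]
BK 10: (14,-6) -> (24,-6) [heading=180, draw]
FD 2: (24,-6) -> (22,-6) [heading=180, draw]
RT 90: heading 180 -> 90
FD 17: (22,-6) -> (22,11) [heading=90, draw]
FD 19: (22,11) -> (22,30) [heading=90, draw]
LT 90: heading 90 -> 180
LT 180: heading 180 -> 0
Final: pos=(22,30), heading=0, 8 segment(s) drawn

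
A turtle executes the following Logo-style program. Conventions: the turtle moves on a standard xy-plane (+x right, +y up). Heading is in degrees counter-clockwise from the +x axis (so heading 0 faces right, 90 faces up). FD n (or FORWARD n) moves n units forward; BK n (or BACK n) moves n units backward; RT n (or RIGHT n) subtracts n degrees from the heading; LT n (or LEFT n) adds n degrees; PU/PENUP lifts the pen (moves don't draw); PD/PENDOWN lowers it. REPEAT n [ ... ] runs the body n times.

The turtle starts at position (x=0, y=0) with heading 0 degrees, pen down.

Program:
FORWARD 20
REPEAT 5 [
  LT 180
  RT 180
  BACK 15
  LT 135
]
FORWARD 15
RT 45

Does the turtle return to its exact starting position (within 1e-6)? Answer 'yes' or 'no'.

Executing turtle program step by step:
Start: pos=(0,0), heading=0, pen down
FD 20: (0,0) -> (20,0) [heading=0, draw]
REPEAT 5 [
  -- iteration 1/5 --
  LT 180: heading 0 -> 180
  RT 180: heading 180 -> 0
  BK 15: (20,0) -> (5,0) [heading=0, draw]
  LT 135: heading 0 -> 135
  -- iteration 2/5 --
  LT 180: heading 135 -> 315
  RT 180: heading 315 -> 135
  BK 15: (5,0) -> (15.607,-10.607) [heading=135, draw]
  LT 135: heading 135 -> 270
  -- iteration 3/5 --
  LT 180: heading 270 -> 90
  RT 180: heading 90 -> 270
  BK 15: (15.607,-10.607) -> (15.607,4.393) [heading=270, draw]
  LT 135: heading 270 -> 45
  -- iteration 4/5 --
  LT 180: heading 45 -> 225
  RT 180: heading 225 -> 45
  BK 15: (15.607,4.393) -> (5,-6.213) [heading=45, draw]
  LT 135: heading 45 -> 180
  -- iteration 5/5 --
  LT 180: heading 180 -> 0
  RT 180: heading 0 -> 180
  BK 15: (5,-6.213) -> (20,-6.213) [heading=180, draw]
  LT 135: heading 180 -> 315
]
FD 15: (20,-6.213) -> (30.607,-16.82) [heading=315, draw]
RT 45: heading 315 -> 270
Final: pos=(30.607,-16.82), heading=270, 7 segment(s) drawn

Start position: (0, 0)
Final position: (30.607, -16.82)
Distance = 34.924; >= 1e-6 -> NOT closed

Answer: no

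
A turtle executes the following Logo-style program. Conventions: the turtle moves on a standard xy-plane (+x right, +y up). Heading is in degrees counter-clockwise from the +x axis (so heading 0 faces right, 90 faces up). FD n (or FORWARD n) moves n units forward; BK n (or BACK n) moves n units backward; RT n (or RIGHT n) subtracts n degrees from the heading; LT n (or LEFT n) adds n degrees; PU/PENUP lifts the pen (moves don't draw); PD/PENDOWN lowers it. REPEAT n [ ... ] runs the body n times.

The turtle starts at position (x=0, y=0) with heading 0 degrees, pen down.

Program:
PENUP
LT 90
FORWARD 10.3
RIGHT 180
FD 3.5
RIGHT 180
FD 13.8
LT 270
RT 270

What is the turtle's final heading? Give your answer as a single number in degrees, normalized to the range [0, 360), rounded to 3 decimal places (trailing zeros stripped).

Executing turtle program step by step:
Start: pos=(0,0), heading=0, pen down
PU: pen up
LT 90: heading 0 -> 90
FD 10.3: (0,0) -> (0,10.3) [heading=90, move]
RT 180: heading 90 -> 270
FD 3.5: (0,10.3) -> (0,6.8) [heading=270, move]
RT 180: heading 270 -> 90
FD 13.8: (0,6.8) -> (0,20.6) [heading=90, move]
LT 270: heading 90 -> 0
RT 270: heading 0 -> 90
Final: pos=(0,20.6), heading=90, 0 segment(s) drawn

Answer: 90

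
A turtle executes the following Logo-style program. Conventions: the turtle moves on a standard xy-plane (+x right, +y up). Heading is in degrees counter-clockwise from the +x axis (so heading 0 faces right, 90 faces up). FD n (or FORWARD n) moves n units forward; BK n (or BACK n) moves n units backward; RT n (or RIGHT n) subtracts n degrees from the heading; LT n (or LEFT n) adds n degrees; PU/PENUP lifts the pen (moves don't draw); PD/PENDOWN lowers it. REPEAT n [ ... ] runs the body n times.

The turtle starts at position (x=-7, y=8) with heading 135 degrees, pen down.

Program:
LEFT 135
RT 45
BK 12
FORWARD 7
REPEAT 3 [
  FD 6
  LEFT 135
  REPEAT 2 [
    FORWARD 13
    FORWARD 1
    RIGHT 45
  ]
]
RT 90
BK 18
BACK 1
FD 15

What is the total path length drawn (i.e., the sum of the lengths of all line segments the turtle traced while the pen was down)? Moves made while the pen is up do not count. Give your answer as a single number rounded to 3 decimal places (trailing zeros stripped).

Executing turtle program step by step:
Start: pos=(-7,8), heading=135, pen down
LT 135: heading 135 -> 270
RT 45: heading 270 -> 225
BK 12: (-7,8) -> (1.485,16.485) [heading=225, draw]
FD 7: (1.485,16.485) -> (-3.464,11.536) [heading=225, draw]
REPEAT 3 [
  -- iteration 1/3 --
  FD 6: (-3.464,11.536) -> (-7.707,7.293) [heading=225, draw]
  LT 135: heading 225 -> 0
  REPEAT 2 [
    -- iteration 1/2 --
    FD 13: (-7.707,7.293) -> (5.293,7.293) [heading=0, draw]
    FD 1: (5.293,7.293) -> (6.293,7.293) [heading=0, draw]
    RT 45: heading 0 -> 315
    -- iteration 2/2 --
    FD 13: (6.293,7.293) -> (15.485,-1.899) [heading=315, draw]
    FD 1: (15.485,-1.899) -> (16.192,-2.607) [heading=315, draw]
    RT 45: heading 315 -> 270
  ]
  -- iteration 2/3 --
  FD 6: (16.192,-2.607) -> (16.192,-8.607) [heading=270, draw]
  LT 135: heading 270 -> 45
  REPEAT 2 [
    -- iteration 1/2 --
    FD 13: (16.192,-8.607) -> (25.385,0.586) [heading=45, draw]
    FD 1: (25.385,0.586) -> (26.092,1.293) [heading=45, draw]
    RT 45: heading 45 -> 0
    -- iteration 2/2 --
    FD 13: (26.092,1.293) -> (39.092,1.293) [heading=0, draw]
    FD 1: (39.092,1.293) -> (40.092,1.293) [heading=0, draw]
    RT 45: heading 0 -> 315
  ]
  -- iteration 3/3 --
  FD 6: (40.092,1.293) -> (44.335,-2.95) [heading=315, draw]
  LT 135: heading 315 -> 90
  REPEAT 2 [
    -- iteration 1/2 --
    FD 13: (44.335,-2.95) -> (44.335,10.05) [heading=90, draw]
    FD 1: (44.335,10.05) -> (44.335,11.05) [heading=90, draw]
    RT 45: heading 90 -> 45
    -- iteration 2/2 --
    FD 13: (44.335,11.05) -> (53.527,20.243) [heading=45, draw]
    FD 1: (53.527,20.243) -> (54.234,20.95) [heading=45, draw]
    RT 45: heading 45 -> 0
  ]
]
RT 90: heading 0 -> 270
BK 18: (54.234,20.95) -> (54.234,38.95) [heading=270, draw]
BK 1: (54.234,38.95) -> (54.234,39.95) [heading=270, draw]
FD 15: (54.234,39.95) -> (54.234,24.95) [heading=270, draw]
Final: pos=(54.234,24.95), heading=270, 20 segment(s) drawn

Segment lengths:
  seg 1: (-7,8) -> (1.485,16.485), length = 12
  seg 2: (1.485,16.485) -> (-3.464,11.536), length = 7
  seg 3: (-3.464,11.536) -> (-7.707,7.293), length = 6
  seg 4: (-7.707,7.293) -> (5.293,7.293), length = 13
  seg 5: (5.293,7.293) -> (6.293,7.293), length = 1
  seg 6: (6.293,7.293) -> (15.485,-1.899), length = 13
  seg 7: (15.485,-1.899) -> (16.192,-2.607), length = 1
  seg 8: (16.192,-2.607) -> (16.192,-8.607), length = 6
  seg 9: (16.192,-8.607) -> (25.385,0.586), length = 13
  seg 10: (25.385,0.586) -> (26.092,1.293), length = 1
  seg 11: (26.092,1.293) -> (39.092,1.293), length = 13
  seg 12: (39.092,1.293) -> (40.092,1.293), length = 1
  seg 13: (40.092,1.293) -> (44.335,-2.95), length = 6
  seg 14: (44.335,-2.95) -> (44.335,10.05), length = 13
  seg 15: (44.335,10.05) -> (44.335,11.05), length = 1
  seg 16: (44.335,11.05) -> (53.527,20.243), length = 13
  seg 17: (53.527,20.243) -> (54.234,20.95), length = 1
  seg 18: (54.234,20.95) -> (54.234,38.95), length = 18
  seg 19: (54.234,38.95) -> (54.234,39.95), length = 1
  seg 20: (54.234,39.95) -> (54.234,24.95), length = 15
Total = 155

Answer: 155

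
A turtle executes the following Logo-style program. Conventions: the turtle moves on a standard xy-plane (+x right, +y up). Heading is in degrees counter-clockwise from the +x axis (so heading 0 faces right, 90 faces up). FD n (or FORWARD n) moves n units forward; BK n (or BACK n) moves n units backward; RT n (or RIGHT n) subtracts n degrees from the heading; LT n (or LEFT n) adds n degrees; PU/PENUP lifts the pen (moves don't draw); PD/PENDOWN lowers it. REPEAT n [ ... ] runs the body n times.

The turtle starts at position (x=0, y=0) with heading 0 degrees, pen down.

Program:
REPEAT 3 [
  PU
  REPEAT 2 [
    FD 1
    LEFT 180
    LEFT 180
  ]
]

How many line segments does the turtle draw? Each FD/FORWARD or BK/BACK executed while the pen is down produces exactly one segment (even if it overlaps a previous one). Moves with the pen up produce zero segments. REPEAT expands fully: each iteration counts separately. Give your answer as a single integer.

Answer: 0

Derivation:
Executing turtle program step by step:
Start: pos=(0,0), heading=0, pen down
REPEAT 3 [
  -- iteration 1/3 --
  PU: pen up
  REPEAT 2 [
    -- iteration 1/2 --
    FD 1: (0,0) -> (1,0) [heading=0, move]
    LT 180: heading 0 -> 180
    LT 180: heading 180 -> 0
    -- iteration 2/2 --
    FD 1: (1,0) -> (2,0) [heading=0, move]
    LT 180: heading 0 -> 180
    LT 180: heading 180 -> 0
  ]
  -- iteration 2/3 --
  PU: pen up
  REPEAT 2 [
    -- iteration 1/2 --
    FD 1: (2,0) -> (3,0) [heading=0, move]
    LT 180: heading 0 -> 180
    LT 180: heading 180 -> 0
    -- iteration 2/2 --
    FD 1: (3,0) -> (4,0) [heading=0, move]
    LT 180: heading 0 -> 180
    LT 180: heading 180 -> 0
  ]
  -- iteration 3/3 --
  PU: pen up
  REPEAT 2 [
    -- iteration 1/2 --
    FD 1: (4,0) -> (5,0) [heading=0, move]
    LT 180: heading 0 -> 180
    LT 180: heading 180 -> 0
    -- iteration 2/2 --
    FD 1: (5,0) -> (6,0) [heading=0, move]
    LT 180: heading 0 -> 180
    LT 180: heading 180 -> 0
  ]
]
Final: pos=(6,0), heading=0, 0 segment(s) drawn
Segments drawn: 0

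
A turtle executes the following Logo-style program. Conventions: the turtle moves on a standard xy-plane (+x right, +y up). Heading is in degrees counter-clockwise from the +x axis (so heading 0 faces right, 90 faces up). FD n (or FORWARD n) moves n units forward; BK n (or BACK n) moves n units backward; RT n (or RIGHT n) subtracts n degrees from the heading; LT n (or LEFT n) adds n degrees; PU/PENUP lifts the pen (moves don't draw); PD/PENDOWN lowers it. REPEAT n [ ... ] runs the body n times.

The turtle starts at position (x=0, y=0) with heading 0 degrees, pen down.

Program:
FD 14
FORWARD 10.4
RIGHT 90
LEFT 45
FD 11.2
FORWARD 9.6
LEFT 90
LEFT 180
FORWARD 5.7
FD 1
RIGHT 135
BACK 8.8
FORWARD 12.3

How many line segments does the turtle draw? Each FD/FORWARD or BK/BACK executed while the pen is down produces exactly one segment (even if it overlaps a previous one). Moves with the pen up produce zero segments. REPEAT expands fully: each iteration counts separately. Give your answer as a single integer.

Executing turtle program step by step:
Start: pos=(0,0), heading=0, pen down
FD 14: (0,0) -> (14,0) [heading=0, draw]
FD 10.4: (14,0) -> (24.4,0) [heading=0, draw]
RT 90: heading 0 -> 270
LT 45: heading 270 -> 315
FD 11.2: (24.4,0) -> (32.32,-7.92) [heading=315, draw]
FD 9.6: (32.32,-7.92) -> (39.108,-14.708) [heading=315, draw]
LT 90: heading 315 -> 45
LT 180: heading 45 -> 225
FD 5.7: (39.108,-14.708) -> (35.077,-18.738) [heading=225, draw]
FD 1: (35.077,-18.738) -> (34.37,-19.445) [heading=225, draw]
RT 135: heading 225 -> 90
BK 8.8: (34.37,-19.445) -> (34.37,-28.245) [heading=90, draw]
FD 12.3: (34.37,-28.245) -> (34.37,-15.945) [heading=90, draw]
Final: pos=(34.37,-15.945), heading=90, 8 segment(s) drawn
Segments drawn: 8

Answer: 8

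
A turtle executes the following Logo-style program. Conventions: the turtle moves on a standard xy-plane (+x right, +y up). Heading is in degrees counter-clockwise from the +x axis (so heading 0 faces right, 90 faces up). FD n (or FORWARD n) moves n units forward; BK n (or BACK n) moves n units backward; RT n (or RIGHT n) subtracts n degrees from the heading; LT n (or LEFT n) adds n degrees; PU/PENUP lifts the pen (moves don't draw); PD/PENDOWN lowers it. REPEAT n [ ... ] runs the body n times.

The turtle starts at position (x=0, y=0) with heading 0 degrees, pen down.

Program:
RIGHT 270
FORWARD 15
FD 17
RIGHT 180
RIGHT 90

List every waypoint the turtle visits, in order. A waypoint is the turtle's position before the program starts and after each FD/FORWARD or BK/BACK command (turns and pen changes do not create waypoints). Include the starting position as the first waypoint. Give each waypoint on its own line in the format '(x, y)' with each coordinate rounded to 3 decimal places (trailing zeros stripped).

Answer: (0, 0)
(0, 15)
(0, 32)

Derivation:
Executing turtle program step by step:
Start: pos=(0,0), heading=0, pen down
RT 270: heading 0 -> 90
FD 15: (0,0) -> (0,15) [heading=90, draw]
FD 17: (0,15) -> (0,32) [heading=90, draw]
RT 180: heading 90 -> 270
RT 90: heading 270 -> 180
Final: pos=(0,32), heading=180, 2 segment(s) drawn
Waypoints (3 total):
(0, 0)
(0, 15)
(0, 32)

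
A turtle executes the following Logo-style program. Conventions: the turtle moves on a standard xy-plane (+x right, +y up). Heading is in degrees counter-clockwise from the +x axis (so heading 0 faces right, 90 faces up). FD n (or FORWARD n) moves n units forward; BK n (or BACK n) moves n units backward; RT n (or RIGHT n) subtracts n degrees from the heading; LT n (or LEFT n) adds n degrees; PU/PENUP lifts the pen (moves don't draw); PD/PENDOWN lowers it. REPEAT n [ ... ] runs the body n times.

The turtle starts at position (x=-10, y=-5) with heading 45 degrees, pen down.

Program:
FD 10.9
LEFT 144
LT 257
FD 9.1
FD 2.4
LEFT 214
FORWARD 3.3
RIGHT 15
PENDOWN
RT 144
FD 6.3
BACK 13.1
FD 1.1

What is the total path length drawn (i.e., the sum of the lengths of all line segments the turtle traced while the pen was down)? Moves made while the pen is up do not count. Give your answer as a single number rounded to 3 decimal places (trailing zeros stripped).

Answer: 46.2

Derivation:
Executing turtle program step by step:
Start: pos=(-10,-5), heading=45, pen down
FD 10.9: (-10,-5) -> (-2.293,2.707) [heading=45, draw]
LT 144: heading 45 -> 189
LT 257: heading 189 -> 86
FD 9.1: (-2.293,2.707) -> (-1.658,11.785) [heading=86, draw]
FD 2.4: (-1.658,11.785) -> (-1.49,14.179) [heading=86, draw]
LT 214: heading 86 -> 300
FD 3.3: (-1.49,14.179) -> (0.16,11.322) [heading=300, draw]
RT 15: heading 300 -> 285
PD: pen down
RT 144: heading 285 -> 141
FD 6.3: (0.16,11.322) -> (-4.736,15.286) [heading=141, draw]
BK 13.1: (-4.736,15.286) -> (5.444,7.042) [heading=141, draw]
FD 1.1: (5.444,7.042) -> (4.589,7.734) [heading=141, draw]
Final: pos=(4.589,7.734), heading=141, 7 segment(s) drawn

Segment lengths:
  seg 1: (-10,-5) -> (-2.293,2.707), length = 10.9
  seg 2: (-2.293,2.707) -> (-1.658,11.785), length = 9.1
  seg 3: (-1.658,11.785) -> (-1.49,14.179), length = 2.4
  seg 4: (-1.49,14.179) -> (0.16,11.322), length = 3.3
  seg 5: (0.16,11.322) -> (-4.736,15.286), length = 6.3
  seg 6: (-4.736,15.286) -> (5.444,7.042), length = 13.1
  seg 7: (5.444,7.042) -> (4.589,7.734), length = 1.1
Total = 46.2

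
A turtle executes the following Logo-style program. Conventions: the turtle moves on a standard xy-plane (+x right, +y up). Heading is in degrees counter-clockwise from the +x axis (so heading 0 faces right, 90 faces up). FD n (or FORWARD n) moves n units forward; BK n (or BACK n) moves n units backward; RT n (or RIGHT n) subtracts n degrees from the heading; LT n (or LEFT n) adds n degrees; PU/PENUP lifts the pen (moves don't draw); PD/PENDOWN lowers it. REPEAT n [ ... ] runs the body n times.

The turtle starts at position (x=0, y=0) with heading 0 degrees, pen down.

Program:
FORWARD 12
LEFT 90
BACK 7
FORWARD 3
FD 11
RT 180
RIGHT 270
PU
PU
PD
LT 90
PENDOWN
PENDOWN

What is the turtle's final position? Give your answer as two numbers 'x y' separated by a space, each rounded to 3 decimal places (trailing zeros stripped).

Executing turtle program step by step:
Start: pos=(0,0), heading=0, pen down
FD 12: (0,0) -> (12,0) [heading=0, draw]
LT 90: heading 0 -> 90
BK 7: (12,0) -> (12,-7) [heading=90, draw]
FD 3: (12,-7) -> (12,-4) [heading=90, draw]
FD 11: (12,-4) -> (12,7) [heading=90, draw]
RT 180: heading 90 -> 270
RT 270: heading 270 -> 0
PU: pen up
PU: pen up
PD: pen down
LT 90: heading 0 -> 90
PD: pen down
PD: pen down
Final: pos=(12,7), heading=90, 4 segment(s) drawn

Answer: 12 7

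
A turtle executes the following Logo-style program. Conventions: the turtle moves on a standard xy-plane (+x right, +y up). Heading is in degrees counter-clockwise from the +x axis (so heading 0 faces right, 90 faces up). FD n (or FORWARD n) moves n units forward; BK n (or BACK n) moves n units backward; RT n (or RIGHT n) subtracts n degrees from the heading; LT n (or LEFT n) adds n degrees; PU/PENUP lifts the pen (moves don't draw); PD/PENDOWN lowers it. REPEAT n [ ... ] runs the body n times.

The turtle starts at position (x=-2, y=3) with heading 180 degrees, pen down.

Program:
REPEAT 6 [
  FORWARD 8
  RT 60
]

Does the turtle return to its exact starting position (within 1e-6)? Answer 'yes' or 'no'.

Answer: yes

Derivation:
Executing turtle program step by step:
Start: pos=(-2,3), heading=180, pen down
REPEAT 6 [
  -- iteration 1/6 --
  FD 8: (-2,3) -> (-10,3) [heading=180, draw]
  RT 60: heading 180 -> 120
  -- iteration 2/6 --
  FD 8: (-10,3) -> (-14,9.928) [heading=120, draw]
  RT 60: heading 120 -> 60
  -- iteration 3/6 --
  FD 8: (-14,9.928) -> (-10,16.856) [heading=60, draw]
  RT 60: heading 60 -> 0
  -- iteration 4/6 --
  FD 8: (-10,16.856) -> (-2,16.856) [heading=0, draw]
  RT 60: heading 0 -> 300
  -- iteration 5/6 --
  FD 8: (-2,16.856) -> (2,9.928) [heading=300, draw]
  RT 60: heading 300 -> 240
  -- iteration 6/6 --
  FD 8: (2,9.928) -> (-2,3) [heading=240, draw]
  RT 60: heading 240 -> 180
]
Final: pos=(-2,3), heading=180, 6 segment(s) drawn

Start position: (-2, 3)
Final position: (-2, 3)
Distance = 0; < 1e-6 -> CLOSED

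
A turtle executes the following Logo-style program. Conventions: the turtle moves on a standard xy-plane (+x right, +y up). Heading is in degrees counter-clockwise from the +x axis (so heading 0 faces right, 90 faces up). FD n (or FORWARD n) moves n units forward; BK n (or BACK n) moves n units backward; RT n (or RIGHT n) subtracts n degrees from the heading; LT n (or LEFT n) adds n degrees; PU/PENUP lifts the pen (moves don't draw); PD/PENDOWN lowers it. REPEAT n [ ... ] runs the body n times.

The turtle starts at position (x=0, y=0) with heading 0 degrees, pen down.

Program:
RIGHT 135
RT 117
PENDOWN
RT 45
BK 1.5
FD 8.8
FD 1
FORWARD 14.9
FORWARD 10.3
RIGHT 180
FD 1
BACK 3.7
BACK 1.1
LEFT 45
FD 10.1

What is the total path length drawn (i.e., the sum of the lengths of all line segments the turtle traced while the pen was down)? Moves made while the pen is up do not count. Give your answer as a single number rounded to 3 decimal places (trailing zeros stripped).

Answer: 52.4

Derivation:
Executing turtle program step by step:
Start: pos=(0,0), heading=0, pen down
RT 135: heading 0 -> 225
RT 117: heading 225 -> 108
PD: pen down
RT 45: heading 108 -> 63
BK 1.5: (0,0) -> (-0.681,-1.337) [heading=63, draw]
FD 8.8: (-0.681,-1.337) -> (3.314,6.504) [heading=63, draw]
FD 1: (3.314,6.504) -> (3.768,7.395) [heading=63, draw]
FD 14.9: (3.768,7.395) -> (10.533,20.671) [heading=63, draw]
FD 10.3: (10.533,20.671) -> (15.209,29.849) [heading=63, draw]
RT 180: heading 63 -> 243
FD 1: (15.209,29.849) -> (14.755,28.958) [heading=243, draw]
BK 3.7: (14.755,28.958) -> (16.434,32.254) [heading=243, draw]
BK 1.1: (16.434,32.254) -> (16.934,33.235) [heading=243, draw]
LT 45: heading 243 -> 288
FD 10.1: (16.934,33.235) -> (20.055,23.629) [heading=288, draw]
Final: pos=(20.055,23.629), heading=288, 9 segment(s) drawn

Segment lengths:
  seg 1: (0,0) -> (-0.681,-1.337), length = 1.5
  seg 2: (-0.681,-1.337) -> (3.314,6.504), length = 8.8
  seg 3: (3.314,6.504) -> (3.768,7.395), length = 1
  seg 4: (3.768,7.395) -> (10.533,20.671), length = 14.9
  seg 5: (10.533,20.671) -> (15.209,29.849), length = 10.3
  seg 6: (15.209,29.849) -> (14.755,28.958), length = 1
  seg 7: (14.755,28.958) -> (16.434,32.254), length = 3.7
  seg 8: (16.434,32.254) -> (16.934,33.235), length = 1.1
  seg 9: (16.934,33.235) -> (20.055,23.629), length = 10.1
Total = 52.4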